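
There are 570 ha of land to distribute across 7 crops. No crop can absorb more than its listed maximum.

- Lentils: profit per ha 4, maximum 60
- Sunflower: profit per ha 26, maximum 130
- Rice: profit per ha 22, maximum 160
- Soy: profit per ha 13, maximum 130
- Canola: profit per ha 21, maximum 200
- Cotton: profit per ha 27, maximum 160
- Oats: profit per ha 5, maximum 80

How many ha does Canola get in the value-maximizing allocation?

Highest profit per ha first: Cotton 27 > Sunflower 26 > Rice 22 > Canola 21 > Soy 13 > Oats 5 > Lentils 4.
Cotton takes 160 to reach its cap of 160 ; 410 left.
Give Sunflower 130 to hit its cap of 130 ; 280 left.
Give Rice 160 to hit its cap of 160 ; 120 left.
Only 120 left; Canola takes them to reach 120.

120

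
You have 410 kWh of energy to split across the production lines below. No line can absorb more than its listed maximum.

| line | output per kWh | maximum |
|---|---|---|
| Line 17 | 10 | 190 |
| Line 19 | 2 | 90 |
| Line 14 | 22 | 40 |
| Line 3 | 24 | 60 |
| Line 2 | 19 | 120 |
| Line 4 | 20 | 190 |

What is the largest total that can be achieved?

Rank by output per kWh: Line 3 24 > Line 14 22 > Line 4 20 > Line 2 19 > Line 17 10 > Line 19 2.
Line 3 takes 60 to reach its cap of 60 → 350 left.
Give Line 14 40 to hit its cap of 40 → 310 left.
Line 4: +190 to 190 (cap) → 120 left.
Line 2 takes 120 to reach its cap of 120 → 0 left.
Total = 22×40 + 24×60 + 19×120 + 20×190 = 8400.

8400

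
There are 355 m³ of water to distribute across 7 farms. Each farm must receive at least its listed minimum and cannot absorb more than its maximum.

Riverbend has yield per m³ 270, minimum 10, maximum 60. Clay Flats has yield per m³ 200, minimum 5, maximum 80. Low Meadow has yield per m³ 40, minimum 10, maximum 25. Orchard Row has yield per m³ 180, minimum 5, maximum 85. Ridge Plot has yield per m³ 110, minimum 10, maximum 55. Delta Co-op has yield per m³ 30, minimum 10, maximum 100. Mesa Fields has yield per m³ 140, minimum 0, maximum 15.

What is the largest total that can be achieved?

57700

Meeting every minimum uses 10+5+10+5+10+10+0 = 50 m³, leaving 305.
Rank by yield per m³: Riverbend 270 > Clay Flats 200 > Orchard Row 180 > Mesa Fields 140 > Ridge Plot 110 > Low Meadow 40 > Delta Co-op 30.
Riverbend takes 50 more to reach its cap of 60 → 255 left.
Clay Flats: +75 to 80 (cap) → 180 left.
Orchard Row takes 80 more to reach its cap of 85 → 100 left.
Mesa Fields takes 15 more to reach its cap of 15 → 85 left.
Give Ridge Plot 45 more to hit its cap of 55 → 40 left.
Low Meadow takes 15 more to reach its cap of 25 → 25 left.
Only 25 left; Delta Co-op takes them to reach 35.
Total = 270×60 + 200×80 + 40×25 + 180×85 + 110×55 + 30×35 + 140×15 = 57700.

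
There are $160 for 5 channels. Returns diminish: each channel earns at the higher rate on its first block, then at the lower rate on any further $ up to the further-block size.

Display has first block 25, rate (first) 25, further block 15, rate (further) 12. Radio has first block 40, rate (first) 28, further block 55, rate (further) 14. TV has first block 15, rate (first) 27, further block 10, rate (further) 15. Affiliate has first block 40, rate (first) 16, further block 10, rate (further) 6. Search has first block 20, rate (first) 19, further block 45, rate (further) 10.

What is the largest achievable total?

Rank every tier by rate: Radio/tier1 28 > TV/tier1 27 > Display/tier1 25 > Search/tier1 19 > Affiliate/tier1 16 > TV/tier2 15 > Radio/tier2 14 > Display/tier2 12 > Search/tier2 10 > Affiliate/tier2 6.
Fill Radio tier1 block (40 at 28) — 120 left.
TV tier1 at 27: fill all 15 — 105 left.
Fill Display tier1 block (25 at 25) — 80 left.
Fill Search tier1 block (20 at 19) — 60 left.
Fill Affiliate tier1 block (40 at 16) — 20 left.
TV tier2 at 15: fill all 10 — 10 left.
Radio tier2 at 14: only 10 left, fill 10.
Total = 28×40 + 27×15 + 25×25 + 19×20 + 16×40 + 15×10 + 14×10 = 3460.

3460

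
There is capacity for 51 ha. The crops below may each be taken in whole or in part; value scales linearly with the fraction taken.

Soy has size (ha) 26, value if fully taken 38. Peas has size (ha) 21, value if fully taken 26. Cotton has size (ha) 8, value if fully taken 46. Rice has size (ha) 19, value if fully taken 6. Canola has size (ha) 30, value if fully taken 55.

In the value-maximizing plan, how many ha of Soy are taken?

Best value per unit of size first: Cotton 46/8≈5.75, Canola 55/30≈1.83, Soy 38/26≈1.46, Peas 26/21≈1.24, Rice 6/19≈0.316.
Take all of Cotton (8 ha, value 46) — 43 ha left.
All 30 ha of Canola fit (value 55) — 13 remain.
Only 13 ha remain; take 13/26 of Soy for value 38×13/26 = 19.

13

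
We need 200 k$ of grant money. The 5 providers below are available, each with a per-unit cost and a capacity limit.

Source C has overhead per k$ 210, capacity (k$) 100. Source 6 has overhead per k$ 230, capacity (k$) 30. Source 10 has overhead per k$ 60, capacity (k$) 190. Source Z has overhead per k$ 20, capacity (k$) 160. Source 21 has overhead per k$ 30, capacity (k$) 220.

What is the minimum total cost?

Fill from the cheapest provider first.
Source Z (20): use full 160 ; 40 k$ to go.
Source 21 at 30: take 40 of its 220 ; requirement met.
Source 10, Source C, Source 6: unused.
Cost = 160×20 + 40×30 = 4400.

4400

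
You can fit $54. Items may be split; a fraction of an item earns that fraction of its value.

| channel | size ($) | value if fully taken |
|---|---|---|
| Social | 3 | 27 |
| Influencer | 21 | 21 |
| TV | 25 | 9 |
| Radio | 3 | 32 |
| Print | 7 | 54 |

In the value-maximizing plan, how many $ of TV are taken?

Rank by value-to-size ratio: Radio 32/3≈10.7, Social 27/3≈9, Print 54/7≈7.71, Influencer 21/21≈1, TV 9/25≈0.36.
Radio: take in full, 3 $ for value 32 — 51 left.
All 3 $ of Social fit (value 27) — 48 remain.
Take all of Print (7 $, value 54) — 41 $ left.
All 21 $ of Influencer fit (value 21) — 20 remain.
Only 20 $ remain; take 20/25 of TV for value 9×20/25 = 7.2.

20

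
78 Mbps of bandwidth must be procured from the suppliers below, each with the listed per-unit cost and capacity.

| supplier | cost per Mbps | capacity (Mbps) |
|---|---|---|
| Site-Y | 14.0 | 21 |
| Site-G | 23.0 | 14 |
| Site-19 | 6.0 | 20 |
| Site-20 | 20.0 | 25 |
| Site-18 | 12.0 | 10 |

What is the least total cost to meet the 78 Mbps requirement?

Use suppliers in increasing cost order.
Site-19 (6.0): use full 20 → 58 Mbps to go.
Site-18 at 12.0: take all 10 Mbps → 48 still needed.
Site-Y (14.0): use full 21 → 27 Mbps to go.
Take 25 from Site-20 at 20.0 → need 2 more.
Take 2 from Site-G at 23.0 to finish.
Cost = 20×6.0 + 10×12.0 + 21×14.0 + 25×20.0 + 2×23.0 = 1080.

1080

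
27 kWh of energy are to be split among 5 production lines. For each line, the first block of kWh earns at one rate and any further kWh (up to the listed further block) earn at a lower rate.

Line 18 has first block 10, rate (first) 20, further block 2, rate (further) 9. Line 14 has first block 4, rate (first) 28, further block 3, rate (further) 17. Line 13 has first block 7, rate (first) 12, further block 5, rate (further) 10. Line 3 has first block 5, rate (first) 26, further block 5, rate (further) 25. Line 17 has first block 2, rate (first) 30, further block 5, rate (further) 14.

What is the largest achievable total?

644

Rank every tier by rate: Line 17/T1 30 > Line 14/T1 28 > Line 3/T1 26 > Line 3/T2 25 > Line 18/T1 20 > Line 14/T2 17 > Line 17/T2 14 > Line 13/T1 12 > Line 13/T2 10 > Line 18/T2 9.
Line 17 T1 at 30: fill all 2 ; 25 left.
Line 14 T1 at 28: fill all 4 ; 21 left.
Line 3 T1 at 26: fill all 5 ; 16 left.
Line 3 T2 at 25: fill all 5 ; 11 left.
Line 18/T1 (20): +10 ; 1 left.
1 remain; put them into Line 14 T2 at 17.
Total = 30×2 + 28×4 + 26×5 + 25×5 + 20×10 + 17×1 = 644.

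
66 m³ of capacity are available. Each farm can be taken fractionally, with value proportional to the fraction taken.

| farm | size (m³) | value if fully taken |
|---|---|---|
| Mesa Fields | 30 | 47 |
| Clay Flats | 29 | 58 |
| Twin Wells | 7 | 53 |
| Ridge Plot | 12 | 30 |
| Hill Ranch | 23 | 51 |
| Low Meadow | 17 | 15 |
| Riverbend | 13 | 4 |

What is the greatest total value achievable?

Best value per unit of size first: Twin Wells 53/7≈7.57, Ridge Plot 30/12≈2.5, Hill Ranch 51/23≈2.22, Clay Flats 58/29≈2, Mesa Fields 47/30≈1.57, Low Meadow 15/17≈0.882, Riverbend 4/13≈0.308.
All 7 m³ of Twin Wells fit (value 53) → 59 remain.
All 12 m³ of Ridge Plot fit (value 30) → 47 remain.
All 23 m³ of Hill Ranch fit (value 51) → 24 remain.
Fill the last 24 m³ with part of Clay Flats: 24/29 of it earns 48.
Total value = 182.

182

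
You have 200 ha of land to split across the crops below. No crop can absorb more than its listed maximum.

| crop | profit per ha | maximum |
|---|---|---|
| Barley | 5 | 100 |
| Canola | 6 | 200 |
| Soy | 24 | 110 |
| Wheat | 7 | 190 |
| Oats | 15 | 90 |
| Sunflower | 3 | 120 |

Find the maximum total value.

3990

Order the crops by profit per ha: Soy 24 > Oats 15 > Wheat 7 > Canola 6 > Barley 5 > Sunflower 3.
Soy takes 110 to reach its cap of 110 — 90 left.
Oats takes 90 to reach its cap of 90 — 0 left.
Total = 24×110 + 15×90 = 3990.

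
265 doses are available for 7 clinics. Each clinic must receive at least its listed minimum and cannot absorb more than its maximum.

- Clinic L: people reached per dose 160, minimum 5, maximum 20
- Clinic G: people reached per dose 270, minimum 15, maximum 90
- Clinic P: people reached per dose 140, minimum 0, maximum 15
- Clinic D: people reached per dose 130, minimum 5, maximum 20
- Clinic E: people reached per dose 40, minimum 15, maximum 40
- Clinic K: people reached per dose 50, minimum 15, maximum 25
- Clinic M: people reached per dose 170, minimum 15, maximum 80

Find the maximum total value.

47650

Meeting every minimum uses 5+15+0+5+15+15+15 = 70 doses, leaving 195.
Rank by people reached per dose: Clinic G 270 > Clinic M 170 > Clinic L 160 > Clinic P 140 > Clinic D 130 > Clinic K 50 > Clinic E 40.
Clinic G takes 75 more to reach its cap of 90 — 120 left.
Clinic M takes 65 more to reach its cap of 80 — 55 left.
Clinic L: +15 to 20 (cap) — 40 left.
Give Clinic P 15 more to hit its cap of 15 — 25 left.
Clinic D: +15 to 20 (cap) — 10 left.
Clinic K takes 10 more to reach its cap of 25 — 0 left.
Total = 160×20 + 270×90 + 140×15 + 130×20 + 40×15 + 50×25 + 170×80 = 47650.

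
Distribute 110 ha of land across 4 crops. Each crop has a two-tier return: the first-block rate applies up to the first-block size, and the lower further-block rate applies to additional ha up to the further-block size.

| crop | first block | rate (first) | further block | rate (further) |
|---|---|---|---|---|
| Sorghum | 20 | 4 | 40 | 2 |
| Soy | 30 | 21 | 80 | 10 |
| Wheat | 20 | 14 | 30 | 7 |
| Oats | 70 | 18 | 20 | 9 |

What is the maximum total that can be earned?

Order all 8 blocks by rate: Soy/first 21 > Oats/first 18 > Wheat/first 14 > Soy/second 10 > Oats/second 9 > Wheat/second 7 > Sorghum/first 4 > Sorghum/second 2.
Soy first at 21: fill all 30 — 80 left.
Fill Oats first block (70 at 18) — 10 left.
Wheat/first: +10 of 20 at 14; pool empty.
Total = 21×30 + 18×70 + 14×10 = 2030.

2030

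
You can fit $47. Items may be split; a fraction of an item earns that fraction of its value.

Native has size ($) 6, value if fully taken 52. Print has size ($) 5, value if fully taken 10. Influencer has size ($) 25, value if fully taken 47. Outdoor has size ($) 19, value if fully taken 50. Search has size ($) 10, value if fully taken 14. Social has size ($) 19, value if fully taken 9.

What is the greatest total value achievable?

Best value per unit of size first: Native 52/6≈8.67, Outdoor 50/19≈2.63, Print 10/5≈2, Influencer 47/25≈1.88, Search 14/10≈1.4, Social 9/19≈0.474.
All 6 $ of Native fit (value 52) — 41 remain.
All 19 $ of Outdoor fit (value 50) — 22 remain.
Take all of Print (5 $, value 10) — 17 $ left.
17 $ left: a 17/25 share of Influencer gives 47×17/25 = 31.96.
Total value = 143.96.

143.96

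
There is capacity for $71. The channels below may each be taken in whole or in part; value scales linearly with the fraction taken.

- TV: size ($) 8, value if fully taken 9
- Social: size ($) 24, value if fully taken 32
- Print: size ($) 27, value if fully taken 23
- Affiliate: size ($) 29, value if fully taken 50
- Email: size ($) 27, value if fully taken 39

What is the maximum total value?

109

Sort by value density: Affiliate 50/29≈1.72, Email 39/27≈1.44, Social 32/24≈1.33, TV 9/8≈1.12, Print 23/27≈0.852.
Take all of Affiliate (29 $, value 50) → 42 $ left.
All 27 $ of Email fit (value 39) → 15 remain.
Only 15 $ remain; take 15/24 of Social for value 32×15/24 = 20.
Total value = 109.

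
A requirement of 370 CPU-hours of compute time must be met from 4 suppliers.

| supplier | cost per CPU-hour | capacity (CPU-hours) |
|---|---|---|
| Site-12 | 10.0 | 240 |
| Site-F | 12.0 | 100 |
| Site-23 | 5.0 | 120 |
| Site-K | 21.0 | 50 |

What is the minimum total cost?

Use suppliers in increasing cost order.
Site-23 (5.0): use full 120 — 250 CPU-hours to go.
Site-12 at 10.0: take all 240 CPU-hours — 10 still needed.
Site-F (12.0): take the remaining 10 — done.
Site-K: unused.
Cost = 120×5.0 + 240×10.0 + 10×12.0 = 3120.

3120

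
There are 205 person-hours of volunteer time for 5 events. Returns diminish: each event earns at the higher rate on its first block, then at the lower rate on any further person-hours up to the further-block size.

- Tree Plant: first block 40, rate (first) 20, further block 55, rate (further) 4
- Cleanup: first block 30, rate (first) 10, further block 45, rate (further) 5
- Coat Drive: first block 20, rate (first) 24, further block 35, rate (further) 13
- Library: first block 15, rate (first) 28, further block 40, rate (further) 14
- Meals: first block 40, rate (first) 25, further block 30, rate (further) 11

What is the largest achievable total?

3880

Treat each block as its own option and order by rate: Library/first 28 > Meals/first 25 > Coat Drive/first 24 > Tree Plant/first 20 > Library/second 14 > Coat Drive/second 13 > Meals/second 11 > Cleanup/first 10 > Cleanup/second 5 > Tree Plant/second 4.
Fill Library first block (15 at 28) ; 190 left.
Meals/first (25): +40 ; 150 left.
Coat Drive first at 24: fill all 20 ; 130 left.
Fill Tree Plant first block (40 at 20) ; 90 left.
Fill Library second block (40 at 14) ; 50 left.
Coat Drive/second (13): +35 ; 15 left.
Meals/second: +15 of 30 at 11; pool empty.
Total = 28×15 + 25×40 + 24×20 + 20×40 + 14×40 + 13×35 + 11×15 = 3880.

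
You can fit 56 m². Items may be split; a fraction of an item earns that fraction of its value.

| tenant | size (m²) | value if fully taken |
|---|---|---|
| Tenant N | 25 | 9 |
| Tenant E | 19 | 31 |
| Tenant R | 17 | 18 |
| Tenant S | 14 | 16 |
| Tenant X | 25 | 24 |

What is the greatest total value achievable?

70.76

Best value per unit of size first: Tenant E 31/19≈1.63, Tenant S 16/14≈1.14, Tenant R 18/17≈1.06, Tenant X 24/25≈0.96, Tenant N 9/25≈0.36.
All 19 m² of Tenant E fit (value 31) ; 37 remain.
Take all of Tenant S (14 m², value 16) ; 23 m² left.
Tenant R: take in full, 17 m² for value 18 ; 6 left.
Fill the last 6 m² with part of Tenant X: 6/25 of it earns 5.76.
Total value = 70.76.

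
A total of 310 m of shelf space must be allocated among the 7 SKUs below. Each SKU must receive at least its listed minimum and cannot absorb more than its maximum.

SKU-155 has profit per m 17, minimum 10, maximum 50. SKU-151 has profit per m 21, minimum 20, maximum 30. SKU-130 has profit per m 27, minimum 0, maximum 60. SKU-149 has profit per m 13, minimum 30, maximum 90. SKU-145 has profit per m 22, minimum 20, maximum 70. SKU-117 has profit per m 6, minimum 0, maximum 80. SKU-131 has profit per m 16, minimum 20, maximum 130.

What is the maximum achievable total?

6150

Meeting every minimum uses 10+20+0+30+20+0+20 = 100 m, leaving 210.
Highest profit per m first: SKU-130 27 > SKU-145 22 > SKU-151 21 > SKU-155 17 > SKU-131 16 > SKU-149 13 > SKU-117 6.
Give SKU-130 60 more to hit its cap of 60 ; 150 left.
Give SKU-145 50 more to hit its cap of 70 ; 100 left.
Give SKU-151 10 more to hit its cap of 30 ; 90 left.
SKU-155: +40 to 50 (cap) ; 50 left.
SKU-131: +50 (room for 110) → 70. Pool exhausted.
Total = 17×50 + 21×30 + 27×60 + 13×30 + 22×70 + 16×70 = 6150.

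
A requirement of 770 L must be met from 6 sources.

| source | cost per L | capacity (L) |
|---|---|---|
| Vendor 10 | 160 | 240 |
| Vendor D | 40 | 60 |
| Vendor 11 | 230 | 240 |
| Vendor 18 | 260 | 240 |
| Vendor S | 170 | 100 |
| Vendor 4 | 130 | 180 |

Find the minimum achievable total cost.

124900

Use sources in increasing cost order.
Take 60 from Vendor D at 40 — need 710 more.
Take 180 from Vendor 4 at 130 — need 530 more.
Take 240 from Vendor 10 at 160 — need 290 more.
Take 100 from Vendor S at 170 — need 190 more.
Take 190 from Vendor 11 at 230 to finish.
Vendor 18: unused.
Cost = 60×40 + 180×130 + 240×160 + 100×170 + 190×230 = 124900.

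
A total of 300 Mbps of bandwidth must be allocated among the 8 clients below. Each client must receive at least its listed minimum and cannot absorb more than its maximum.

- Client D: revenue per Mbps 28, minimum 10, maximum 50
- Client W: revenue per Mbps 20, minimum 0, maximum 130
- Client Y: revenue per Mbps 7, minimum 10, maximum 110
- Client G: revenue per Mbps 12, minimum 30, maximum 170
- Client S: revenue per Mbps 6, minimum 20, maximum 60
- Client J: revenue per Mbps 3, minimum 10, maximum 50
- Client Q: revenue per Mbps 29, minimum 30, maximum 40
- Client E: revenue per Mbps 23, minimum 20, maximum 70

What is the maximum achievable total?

Meeting every minimum uses 10+0+10+30+20+10+30+20 = 130 Mbps, leaving 170.
Highest revenue per Mbps first: Client Q 29 > Client D 28 > Client E 23 > Client W 20 > Client G 12 > Client Y 7 > Client S 6 > Client J 3.
Client Q: +10 to 40 (cap) ; 160 left.
Give Client D 40 more to hit its cap of 50 ; 120 left.
Client E takes 50 more to reach its cap of 70 ; 70 left.
Client W: +70 (room for 130) → 70. Pool exhausted.
Total = 28×50 + 20×70 + 7×10 + 12×30 + 6×20 + 3×10 + 29×40 + 23×70 = 6150.

6150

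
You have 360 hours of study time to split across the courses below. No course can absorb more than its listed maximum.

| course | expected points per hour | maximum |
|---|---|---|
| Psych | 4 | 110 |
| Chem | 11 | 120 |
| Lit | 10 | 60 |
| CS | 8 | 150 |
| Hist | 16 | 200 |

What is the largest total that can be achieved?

4920

Rank by expected points per hour: Hist 16 > Chem 11 > Lit 10 > CS 8 > Psych 4.
Hist: +200 to 200 (cap) — 160 left.
Chem takes 120 to reach its cap of 120 — 40 left.
Lit has room for 60 but only 40 remain, so it gets 40.
Total = 11×120 + 10×40 + 16×200 = 4920.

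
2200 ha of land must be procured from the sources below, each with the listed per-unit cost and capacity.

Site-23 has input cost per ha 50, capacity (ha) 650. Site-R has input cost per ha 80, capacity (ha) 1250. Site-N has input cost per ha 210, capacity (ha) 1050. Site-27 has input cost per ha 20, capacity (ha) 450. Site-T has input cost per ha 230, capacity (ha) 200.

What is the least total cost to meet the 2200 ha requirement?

129500

Use sources in increasing cost order.
Take 450 from Site-27 at 20 → need 1750 more.
Take 650 from Site-23 at 50 → need 1100 more.
Site-R (80): take the remaining 1100 → done.
Site-N, Site-T: unused.
Cost = 450×20 + 650×50 + 1100×80 = 129500.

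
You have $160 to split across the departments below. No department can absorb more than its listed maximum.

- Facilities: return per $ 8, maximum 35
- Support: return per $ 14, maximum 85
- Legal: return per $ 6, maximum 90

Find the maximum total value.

1710

Highest return per $ first: Support 14 > Facilities 8 > Legal 6.
Give Support 85 to hit its cap of 85 ; 75 left.
Facilities takes 35 to reach its cap of 35 ; 40 left.
Only 40 left; Legal takes them to reach 40.
Total = 8×35 + 14×85 + 6×40 = 1710.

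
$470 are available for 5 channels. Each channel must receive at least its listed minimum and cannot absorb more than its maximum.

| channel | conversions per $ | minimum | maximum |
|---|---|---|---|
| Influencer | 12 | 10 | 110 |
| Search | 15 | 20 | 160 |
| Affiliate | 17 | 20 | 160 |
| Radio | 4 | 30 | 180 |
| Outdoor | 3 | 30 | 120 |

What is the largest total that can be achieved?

6410

Meeting every minimum uses 10+20+20+30+30 = 110 $, leaving 360.
Order the channels by conversions per $: Affiliate 17 > Search 15 > Influencer 12 > Radio 4 > Outdoor 3.
Affiliate takes 140 more to reach its cap of 160 — 220 left.
Search takes 140 more to reach its cap of 160 — 80 left.
Influencer has room for 100 more but only 80 remain, so it gets 90.
Total = 12×90 + 15×160 + 17×160 + 4×30 + 3×30 = 6410.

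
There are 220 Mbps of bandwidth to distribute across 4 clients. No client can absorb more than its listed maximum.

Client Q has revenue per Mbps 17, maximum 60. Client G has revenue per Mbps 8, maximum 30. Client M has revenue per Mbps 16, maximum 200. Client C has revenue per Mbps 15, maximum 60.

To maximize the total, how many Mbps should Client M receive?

160

Order the clients by revenue per Mbps: Client Q 17 > Client M 16 > Client C 15 > Client G 8.
Give Client Q 60 to hit its cap of 60 ; 160 left.
Client M: +160 (room for 200) → 160. Pool exhausted.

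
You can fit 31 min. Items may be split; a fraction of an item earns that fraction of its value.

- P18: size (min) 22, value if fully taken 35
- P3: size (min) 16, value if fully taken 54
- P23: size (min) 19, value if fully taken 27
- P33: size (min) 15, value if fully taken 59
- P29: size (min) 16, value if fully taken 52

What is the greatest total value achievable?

Sort by value density: P33 59/15≈3.93, P3 54/16≈3.38, P29 52/16≈3.25, P18 35/22≈1.59, P23 27/19≈1.42.
P33: take in full, 15 min for value 59 ; 16 left.
All 16 min of P3 fit (value 54) ; 0 remain.
Total value = 113.

113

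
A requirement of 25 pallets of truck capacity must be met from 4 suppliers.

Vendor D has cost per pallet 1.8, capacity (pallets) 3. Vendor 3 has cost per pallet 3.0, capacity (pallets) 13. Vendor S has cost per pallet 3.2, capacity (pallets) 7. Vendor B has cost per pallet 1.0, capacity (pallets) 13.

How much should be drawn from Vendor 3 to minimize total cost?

Use suppliers in increasing cost order.
Vendor B (1.0): use full 13 ; 12 pallets to go.
Take 3 from Vendor D at 1.8 ; need 9 more.
Take 9 from Vendor 3 at 3.0 to finish.
Vendor S: unused.

9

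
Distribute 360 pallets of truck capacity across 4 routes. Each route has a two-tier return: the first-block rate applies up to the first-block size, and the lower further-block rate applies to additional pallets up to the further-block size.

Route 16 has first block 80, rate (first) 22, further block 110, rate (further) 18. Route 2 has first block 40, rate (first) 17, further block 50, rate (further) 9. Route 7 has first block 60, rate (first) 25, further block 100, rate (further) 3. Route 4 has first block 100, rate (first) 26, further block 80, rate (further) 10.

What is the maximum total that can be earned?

8010

Treat each block as its own option and order by rate: Route 4/tier1 26 > Route 7/tier1 25 > Route 16/tier1 22 > Route 16/tier2 18 > Route 2/tier1 17 > Route 4/tier2 10 > Route 2/tier2 9 > Route 7/tier2 3.
Route 4/tier1 (26): +100 ; 260 left.
Fill Route 7 tier1 block (60 at 25) ; 200 left.
Fill Route 16 tier1 block (80 at 22) ; 120 left.
Route 16/tier2 (18): +110 ; 10 left.
Route 2/tier1: +10 of 40 at 17; pool empty.
Total = 26×100 + 25×60 + 22×80 + 18×110 + 17×10 = 8010.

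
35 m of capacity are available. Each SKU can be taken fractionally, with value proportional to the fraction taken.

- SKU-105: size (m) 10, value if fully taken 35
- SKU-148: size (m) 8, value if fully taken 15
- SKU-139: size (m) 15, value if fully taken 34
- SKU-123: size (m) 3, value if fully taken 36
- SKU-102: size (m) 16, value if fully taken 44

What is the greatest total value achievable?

128.6

Sort by value density: SKU-123 36/3≈12, SKU-105 35/10≈3.5, SKU-102 44/16≈2.75, SKU-139 34/15≈2.27, SKU-148 15/8≈1.88.
Take all of SKU-123 (3 m, value 36) — 32 m left.
SKU-105: take in full, 10 m for value 35 — 22 left.
Take all of SKU-102 (16 m, value 44) — 6 m left.
Fill the last 6 m with part of SKU-139: 6/15 of it earns 13.6.
Total value = 128.6.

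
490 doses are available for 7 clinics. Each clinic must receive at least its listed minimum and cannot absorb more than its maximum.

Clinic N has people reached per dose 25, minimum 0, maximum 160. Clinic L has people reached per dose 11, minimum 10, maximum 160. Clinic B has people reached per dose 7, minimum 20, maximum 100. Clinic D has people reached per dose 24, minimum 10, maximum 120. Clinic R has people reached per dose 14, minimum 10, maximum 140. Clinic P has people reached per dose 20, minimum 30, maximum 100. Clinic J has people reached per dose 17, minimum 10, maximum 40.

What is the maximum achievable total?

Meeting every minimum uses 0+10+20+10+10+30+10 = 90 doses, leaving 400.
Highest people reached per dose first: Clinic N 25 > Clinic D 24 > Clinic P 20 > Clinic J 17 > Clinic R 14 > Clinic L 11 > Clinic B 7.
Clinic N takes 160 more to reach its cap of 160 — 240 left.
Clinic D takes 110 more to reach its cap of 120 — 130 left.
Clinic P: +70 to 100 (cap) — 60 left.
Clinic J takes 30 more to reach its cap of 40 — 30 left.
Only 30 left; Clinic R takes them to reach 40.
Total = 25×160 + 11×10 + 7×20 + 24×120 + 14×40 + 20×100 + 17×40 = 10370.

10370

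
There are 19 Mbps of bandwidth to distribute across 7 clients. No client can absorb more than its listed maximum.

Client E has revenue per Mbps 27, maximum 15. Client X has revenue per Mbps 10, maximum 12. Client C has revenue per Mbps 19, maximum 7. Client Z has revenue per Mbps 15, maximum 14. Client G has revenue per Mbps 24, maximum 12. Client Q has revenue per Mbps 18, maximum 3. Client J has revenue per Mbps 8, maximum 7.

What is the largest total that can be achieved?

Order the clients by revenue per Mbps: Client E 27 > Client G 24 > Client C 19 > Client Q 18 > Client Z 15 > Client X 10 > Client J 8.
Client E takes 15 to reach its cap of 15 ; 4 left.
Client G: +4 (room for 12) → 4. Pool exhausted.
Total = 27×15 + 24×4 = 501.

501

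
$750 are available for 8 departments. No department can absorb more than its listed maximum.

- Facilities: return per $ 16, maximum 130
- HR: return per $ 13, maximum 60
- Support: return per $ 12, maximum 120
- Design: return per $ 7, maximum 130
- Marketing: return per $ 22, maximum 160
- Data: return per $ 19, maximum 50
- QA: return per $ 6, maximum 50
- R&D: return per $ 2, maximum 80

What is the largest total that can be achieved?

Highest return per $ first: Marketing 22 > Data 19 > Facilities 16 > HR 13 > Support 12 > Design 7 > QA 6 > R&D 2.
Marketing: +160 to 160 (cap) ; 590 left.
Data: +50 to 50 (cap) ; 540 left.
Facilities: +130 to 130 (cap) ; 410 left.
Give HR 60 to hit its cap of 60 ; 350 left.
Give Support 120 to hit its cap of 120 ; 230 left.
Design takes 130 to reach its cap of 130 ; 100 left.
QA: +50 to 50 (cap) ; 50 left.
Only 50 left; R&D takes them to reach 50.
Total = 16×130 + 13×60 + 12×120 + 7×130 + 22×160 + 19×50 + 6×50 + 2×50 = 10080.

10080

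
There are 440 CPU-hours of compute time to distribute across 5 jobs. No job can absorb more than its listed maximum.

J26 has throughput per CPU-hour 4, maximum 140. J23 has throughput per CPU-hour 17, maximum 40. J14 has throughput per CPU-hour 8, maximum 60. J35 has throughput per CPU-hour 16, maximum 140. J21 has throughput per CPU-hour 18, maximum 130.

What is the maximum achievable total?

6020

Highest throughput per CPU-hour first: J21 18 > J23 17 > J35 16 > J14 8 > J26 4.
J21: +130 to 130 (cap) — 310 left.
J23: +40 to 40 (cap) — 270 left.
Give J35 140 to hit its cap of 140 — 130 left.
J14: +60 to 60 (cap) — 70 left.
J26: +70 (room for 140) → 70. Pool exhausted.
Total = 4×70 + 17×40 + 8×60 + 16×140 + 18×130 = 6020.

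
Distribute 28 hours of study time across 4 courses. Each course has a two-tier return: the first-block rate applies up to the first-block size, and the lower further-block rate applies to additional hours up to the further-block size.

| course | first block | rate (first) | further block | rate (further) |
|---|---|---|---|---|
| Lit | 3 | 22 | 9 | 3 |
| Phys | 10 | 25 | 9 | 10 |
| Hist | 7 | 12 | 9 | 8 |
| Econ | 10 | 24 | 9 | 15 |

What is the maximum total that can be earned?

Rank every tier by rate: Phys/first 25 > Econ/first 24 > Lit/first 22 > Econ/second 15 > Hist/first 12 > Phys/second 10 > Hist/second 8 > Lit/second 3.
Fill Phys first block (10 at 25) → 18 left.
Econ first at 24: fill all 10 → 8 left.
Lit first at 22: fill all 3 → 5 left.
Econ/second: +5 of 9 at 15; pool empty.
Total = 25×10 + 24×10 + 22×3 + 15×5 = 631.

631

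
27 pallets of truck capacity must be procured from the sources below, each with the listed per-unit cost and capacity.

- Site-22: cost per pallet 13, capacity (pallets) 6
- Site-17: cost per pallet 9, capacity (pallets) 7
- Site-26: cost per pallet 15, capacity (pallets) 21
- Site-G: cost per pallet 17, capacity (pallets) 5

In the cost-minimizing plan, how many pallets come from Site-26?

Fill from the cheapest source first.
Site-17 (9): use full 7 ; 20 pallets to go.
Take 6 from Site-22 at 13 ; need 14 more.
Site-26 (15): take the remaining 14 ; done.
Site-G: unused.

14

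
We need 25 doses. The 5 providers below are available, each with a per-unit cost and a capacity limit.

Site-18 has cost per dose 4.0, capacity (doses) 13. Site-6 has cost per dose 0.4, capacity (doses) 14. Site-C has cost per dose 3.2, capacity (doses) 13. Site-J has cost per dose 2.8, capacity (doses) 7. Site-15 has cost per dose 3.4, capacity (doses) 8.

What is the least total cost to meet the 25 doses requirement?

Cheapest first:
Take 14 from Site-6 at 0.4 → need 11 more.
Site-J at 2.8: take all 7 doses → 4 still needed.
Take 4 from Site-C at 3.2 to finish.
Site-15, Site-18: unused.
Cost = 14×0.4 + 7×2.8 + 4×3.2 = 38.

38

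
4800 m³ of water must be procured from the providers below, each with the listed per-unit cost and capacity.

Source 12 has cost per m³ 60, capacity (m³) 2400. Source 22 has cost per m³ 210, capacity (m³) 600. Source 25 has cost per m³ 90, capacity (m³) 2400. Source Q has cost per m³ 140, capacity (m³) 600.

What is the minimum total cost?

Use providers in increasing cost order.
Take 2400 from Source 12 at 60 → need 2400 more.
Source 25 at 90: take all 2400 m³ → 0 still needed.
Source Q, Source 22: unused.
Cost = 2400×60 + 2400×90 = 360000.

360000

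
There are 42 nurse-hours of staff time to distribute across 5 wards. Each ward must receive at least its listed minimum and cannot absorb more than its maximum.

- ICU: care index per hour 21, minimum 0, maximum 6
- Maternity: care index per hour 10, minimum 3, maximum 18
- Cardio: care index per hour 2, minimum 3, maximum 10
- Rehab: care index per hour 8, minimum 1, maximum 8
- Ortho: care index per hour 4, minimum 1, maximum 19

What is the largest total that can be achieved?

Meeting every minimum uses 0+3+3+1+1 = 8 nurse-hours, leaving 34.
Rank by care index per hour: ICU 21 > Maternity 10 > Rehab 8 > Ortho 4 > Cardio 2.
ICU takes 6 more to reach its cap of 6 → 28 left.
Maternity: +15 to 18 (cap) → 13 left.
Rehab: +7 to 8 (cap) → 6 left.
Ortho: +6 (room for 18) → 7. Pool exhausted.
Total = 21×6 + 10×18 + 2×3 + 8×8 + 4×7 = 404.

404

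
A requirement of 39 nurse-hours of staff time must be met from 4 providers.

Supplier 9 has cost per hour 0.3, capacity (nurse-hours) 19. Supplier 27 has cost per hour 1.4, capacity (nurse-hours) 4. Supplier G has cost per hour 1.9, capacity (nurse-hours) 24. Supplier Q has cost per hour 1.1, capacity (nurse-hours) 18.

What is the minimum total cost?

28.3

Cheapest first:
Supplier 9 at 0.3: take all 19 nurse-hours — 20 still needed.
Supplier Q (1.1): use full 18 — 2 nurse-hours to go.
Supplier 27 at 1.4: take 2 of its 4 — requirement met.
Supplier G: unused.
Cost = 19×0.3 + 18×1.1 + 2×1.4 = 28.3.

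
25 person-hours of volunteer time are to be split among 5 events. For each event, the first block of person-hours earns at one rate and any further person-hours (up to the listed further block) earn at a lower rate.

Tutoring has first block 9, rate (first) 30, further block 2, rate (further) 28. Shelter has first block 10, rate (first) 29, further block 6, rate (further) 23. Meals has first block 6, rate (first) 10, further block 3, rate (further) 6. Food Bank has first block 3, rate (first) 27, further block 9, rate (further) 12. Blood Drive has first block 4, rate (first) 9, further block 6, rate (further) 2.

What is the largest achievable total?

720

Rank every tier by rate: Tutoring/T1 30 > Shelter/T1 29 > Tutoring/T2 28 > Food Bank/T1 27 > Shelter/T2 23 > Food Bank/T2 12 > Meals/T1 10 > Blood Drive/T1 9 > Meals/T2 6 > Blood Drive/T2 2.
Tutoring T1 at 30: fill all 9 ; 16 left.
Fill Shelter T1 block (10 at 29) ; 6 left.
Fill Tutoring T2 block (2 at 28) ; 4 left.
Fill Food Bank T1 block (3 at 27) ; 1 left.
Shelter T2 at 23: only 1 left, fill 1.
Total = 30×9 + 29×10 + 28×2 + 27×3 + 23×1 = 720.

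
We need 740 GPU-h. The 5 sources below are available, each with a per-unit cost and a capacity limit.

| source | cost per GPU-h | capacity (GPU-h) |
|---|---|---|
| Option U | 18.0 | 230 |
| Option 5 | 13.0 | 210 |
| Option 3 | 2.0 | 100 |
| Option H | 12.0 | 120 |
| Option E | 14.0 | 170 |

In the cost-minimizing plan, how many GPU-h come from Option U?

140

Cheapest first:
Option 3 (2.0): use full 100 — 640 GPU-h to go.
Take 120 from Option H at 12.0 — need 520 more.
Option 5 at 13.0: take all 210 GPU-h — 310 still needed.
Option E (14.0): use full 170 — 140 GPU-h to go.
Option U (18.0): take the remaining 140 — done.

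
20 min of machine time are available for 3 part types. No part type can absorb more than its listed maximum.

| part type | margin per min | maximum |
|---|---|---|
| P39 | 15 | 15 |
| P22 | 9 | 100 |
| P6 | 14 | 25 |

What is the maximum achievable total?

295

Rank by margin per min: P39 15 > P6 14 > P22 9.
P39: +15 to 15 (cap) → 5 left.
P6: +5 (room for 25) → 5. Pool exhausted.
Total = 15×15 + 14×5 = 295.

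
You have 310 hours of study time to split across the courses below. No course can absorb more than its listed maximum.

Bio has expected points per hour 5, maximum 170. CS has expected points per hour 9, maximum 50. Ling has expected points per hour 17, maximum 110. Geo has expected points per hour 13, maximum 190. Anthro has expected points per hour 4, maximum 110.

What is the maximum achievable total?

4430

Rank by expected points per hour: Ling 17 > Geo 13 > CS 9 > Bio 5 > Anthro 4.
Ling: +110 to 110 (cap) → 200 left.
Geo: +190 to 190 (cap) → 10 left.
CS: +10 (room for 50) → 10. Pool exhausted.
Total = 9×10 + 17×110 + 13×190 = 4430.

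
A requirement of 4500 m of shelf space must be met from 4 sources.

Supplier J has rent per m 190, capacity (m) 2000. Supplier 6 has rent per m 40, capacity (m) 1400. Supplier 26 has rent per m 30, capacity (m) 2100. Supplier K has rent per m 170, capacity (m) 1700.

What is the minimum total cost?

Cheapest first:
Supplier 26 (30): use full 2100 ; 2400 m to go.
Supplier 6 (40): use full 1400 ; 1000 m to go.
Take 1000 from Supplier K at 170 to finish.
Supplier J: unused.
Cost = 2100×30 + 1400×40 + 1000×170 = 289000.

289000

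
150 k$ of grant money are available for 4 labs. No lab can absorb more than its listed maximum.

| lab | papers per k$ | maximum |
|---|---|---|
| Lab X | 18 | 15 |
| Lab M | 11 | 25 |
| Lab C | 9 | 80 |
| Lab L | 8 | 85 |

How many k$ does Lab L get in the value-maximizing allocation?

Rank by papers per k$: Lab X 18 > Lab M 11 > Lab C 9 > Lab L 8.
Lab X takes 15 to reach its cap of 15 → 135 left.
Lab M: +25 to 25 (cap) → 110 left.
Lab C: +80 to 80 (cap) → 30 left.
Only 30 left; Lab L takes them to reach 30.

30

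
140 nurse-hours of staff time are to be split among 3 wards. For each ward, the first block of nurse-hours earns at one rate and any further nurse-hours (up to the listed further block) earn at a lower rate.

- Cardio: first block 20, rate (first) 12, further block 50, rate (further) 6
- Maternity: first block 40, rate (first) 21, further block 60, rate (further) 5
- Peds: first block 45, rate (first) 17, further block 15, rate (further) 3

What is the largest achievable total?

Rank every tier by rate: Maternity/T1 21 > Peds/T1 17 > Cardio/T1 12 > Cardio/T2 6 > Maternity/T2 5 > Peds/T2 3.
Maternity/T1 (21): +40 — 100 left.
Peds T1 at 17: fill all 45 — 55 left.
Fill Cardio T1 block (20 at 12) — 35 left.
Cardio T2 at 6: only 35 left, fill 35.
Total = 21×40 + 17×45 + 12×20 + 6×35 = 2055.

2055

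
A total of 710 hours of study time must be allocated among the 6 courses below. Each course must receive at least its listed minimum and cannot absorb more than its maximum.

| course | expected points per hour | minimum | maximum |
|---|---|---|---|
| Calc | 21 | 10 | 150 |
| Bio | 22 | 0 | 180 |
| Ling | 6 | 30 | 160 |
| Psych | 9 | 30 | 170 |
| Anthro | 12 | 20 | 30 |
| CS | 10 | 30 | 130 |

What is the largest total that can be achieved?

Meeting every minimum uses 10+0+30+30+20+30 = 120 hours, leaving 590.
Rank by expected points per hour: Bio 22 > Calc 21 > Anthro 12 > CS 10 > Psych 9 > Ling 6.
Bio takes 180 more to reach its cap of 180 ; 410 left.
Calc: +140 to 150 (cap) ; 270 left.
Give Anthro 10 more to hit its cap of 30 ; 260 left.
CS: +100 to 130 (cap) ; 160 left.
Give Psych 140 more to hit its cap of 170 ; 20 left.
Ling: +20 (room for 130) → 50. Pool exhausted.
Total = 21×150 + 22×180 + 6×50 + 9×170 + 12×30 + 10×130 = 10600.

10600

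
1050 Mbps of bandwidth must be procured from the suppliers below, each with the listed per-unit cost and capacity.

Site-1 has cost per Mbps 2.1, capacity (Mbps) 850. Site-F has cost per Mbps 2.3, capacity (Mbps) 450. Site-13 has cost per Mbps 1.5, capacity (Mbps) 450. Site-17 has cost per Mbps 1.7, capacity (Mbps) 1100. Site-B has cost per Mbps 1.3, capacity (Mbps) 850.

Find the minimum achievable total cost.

Cheapest first:
Site-B (1.3): use full 850 → 200 Mbps to go.
Site-13 at 1.5: take 200 of its 450 → requirement met.
Site-17, Site-1, Site-F: unused.
Cost = 850×1.3 + 200×1.5 = 1405.

1405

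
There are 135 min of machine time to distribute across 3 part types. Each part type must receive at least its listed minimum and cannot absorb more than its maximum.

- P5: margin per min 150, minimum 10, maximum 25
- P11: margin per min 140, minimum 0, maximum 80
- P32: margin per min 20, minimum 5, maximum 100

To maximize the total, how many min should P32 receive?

Meeting every minimum uses 10+0+5 = 15 min, leaving 120.
Order the part types by margin per min: P5 150 > P11 140 > P32 20.
P5: +15 to 25 (cap) → 105 left.
P11 takes 80 more to reach its cap of 80 → 25 left.
P32: +25 (room for 95) → 30. Pool exhausted.

30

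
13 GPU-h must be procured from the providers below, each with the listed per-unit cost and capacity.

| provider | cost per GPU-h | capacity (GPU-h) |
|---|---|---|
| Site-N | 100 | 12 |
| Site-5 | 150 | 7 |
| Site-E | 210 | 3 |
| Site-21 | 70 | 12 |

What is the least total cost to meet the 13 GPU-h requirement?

940

Cheapest first:
Site-21 at 70: take all 12 GPU-h ; 1 still needed.
Site-N (100): take the remaining 1 ; done.
Site-5, Site-E: unused.
Cost = 12×70 + 1×100 = 940.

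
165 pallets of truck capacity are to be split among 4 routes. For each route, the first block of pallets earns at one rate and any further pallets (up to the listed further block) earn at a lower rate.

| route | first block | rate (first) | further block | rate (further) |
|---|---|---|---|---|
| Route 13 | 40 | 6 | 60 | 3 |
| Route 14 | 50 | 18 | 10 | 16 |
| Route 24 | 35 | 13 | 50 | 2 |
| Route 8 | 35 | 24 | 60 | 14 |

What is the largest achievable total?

Order all 8 blocks by rate: Route 8/T1 24 > Route 14/T1 18 > Route 14/T2 16 > Route 8/T2 14 > Route 24/T1 13 > Route 13/T1 6 > Route 13/T2 3 > Route 24/T2 2.
Route 8 T1 at 24: fill all 35 ; 130 left.
Fill Route 14 T1 block (50 at 18) ; 80 left.
Route 14 T2 at 16: fill all 10 ; 70 left.
Fill Route 8 T2 block (60 at 14) ; 10 left.
10 remain; put them into Route 24 T1 at 13.
Total = 24×35 + 18×50 + 16×10 + 14×60 + 13×10 = 2870.

2870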